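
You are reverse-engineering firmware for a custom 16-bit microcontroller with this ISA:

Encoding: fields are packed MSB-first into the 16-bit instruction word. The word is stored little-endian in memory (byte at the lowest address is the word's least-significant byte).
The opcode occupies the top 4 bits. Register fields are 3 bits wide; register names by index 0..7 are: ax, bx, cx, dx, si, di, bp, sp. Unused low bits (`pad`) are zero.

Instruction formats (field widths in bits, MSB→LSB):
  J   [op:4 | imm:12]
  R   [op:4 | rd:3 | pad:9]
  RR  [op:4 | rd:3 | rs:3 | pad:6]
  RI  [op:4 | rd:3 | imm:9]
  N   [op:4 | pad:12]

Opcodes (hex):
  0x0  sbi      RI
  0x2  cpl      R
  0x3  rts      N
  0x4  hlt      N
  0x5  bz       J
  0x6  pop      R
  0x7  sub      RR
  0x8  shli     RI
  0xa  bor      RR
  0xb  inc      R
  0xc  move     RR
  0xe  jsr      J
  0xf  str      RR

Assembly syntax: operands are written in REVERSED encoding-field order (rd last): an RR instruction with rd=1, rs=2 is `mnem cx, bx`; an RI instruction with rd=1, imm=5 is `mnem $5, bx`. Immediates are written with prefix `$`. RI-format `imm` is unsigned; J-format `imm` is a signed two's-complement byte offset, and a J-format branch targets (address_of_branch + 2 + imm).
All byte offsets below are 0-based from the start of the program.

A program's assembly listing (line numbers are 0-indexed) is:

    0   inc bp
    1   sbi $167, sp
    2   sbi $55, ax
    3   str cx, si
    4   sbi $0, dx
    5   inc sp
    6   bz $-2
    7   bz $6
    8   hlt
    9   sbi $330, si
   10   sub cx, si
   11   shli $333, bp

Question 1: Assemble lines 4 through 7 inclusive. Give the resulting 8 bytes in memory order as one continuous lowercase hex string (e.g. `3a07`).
000600befe5f0650

L4: sbi op=0x0:4|rd=3:3|imm=0:9 ⇒ 0x0600 ⇒ little 00 06
L5: inc op=0xb:4|rd=7:3|pad=0:9 ⇒ 0xbe00 ⇒ little 00 be
L6: bz op=0x5:4|imm=-2:12 ⇒ 0x5ffe ⇒ little fe 5f
L7: bz op=0x5:4|imm=6:12 ⇒ 0x5006 ⇒ little 06 50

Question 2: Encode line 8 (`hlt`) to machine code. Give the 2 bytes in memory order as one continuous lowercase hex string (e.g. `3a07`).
8. hlt fields op=0x4:4|pad=0:12 → word 4000h → 00 40

0040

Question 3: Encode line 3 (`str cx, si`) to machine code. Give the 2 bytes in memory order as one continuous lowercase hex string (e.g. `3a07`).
3. str fields op=0xf:4|rd=4:3|rs=2:3|pad=0:6 → word f880h → 80 f8

80f8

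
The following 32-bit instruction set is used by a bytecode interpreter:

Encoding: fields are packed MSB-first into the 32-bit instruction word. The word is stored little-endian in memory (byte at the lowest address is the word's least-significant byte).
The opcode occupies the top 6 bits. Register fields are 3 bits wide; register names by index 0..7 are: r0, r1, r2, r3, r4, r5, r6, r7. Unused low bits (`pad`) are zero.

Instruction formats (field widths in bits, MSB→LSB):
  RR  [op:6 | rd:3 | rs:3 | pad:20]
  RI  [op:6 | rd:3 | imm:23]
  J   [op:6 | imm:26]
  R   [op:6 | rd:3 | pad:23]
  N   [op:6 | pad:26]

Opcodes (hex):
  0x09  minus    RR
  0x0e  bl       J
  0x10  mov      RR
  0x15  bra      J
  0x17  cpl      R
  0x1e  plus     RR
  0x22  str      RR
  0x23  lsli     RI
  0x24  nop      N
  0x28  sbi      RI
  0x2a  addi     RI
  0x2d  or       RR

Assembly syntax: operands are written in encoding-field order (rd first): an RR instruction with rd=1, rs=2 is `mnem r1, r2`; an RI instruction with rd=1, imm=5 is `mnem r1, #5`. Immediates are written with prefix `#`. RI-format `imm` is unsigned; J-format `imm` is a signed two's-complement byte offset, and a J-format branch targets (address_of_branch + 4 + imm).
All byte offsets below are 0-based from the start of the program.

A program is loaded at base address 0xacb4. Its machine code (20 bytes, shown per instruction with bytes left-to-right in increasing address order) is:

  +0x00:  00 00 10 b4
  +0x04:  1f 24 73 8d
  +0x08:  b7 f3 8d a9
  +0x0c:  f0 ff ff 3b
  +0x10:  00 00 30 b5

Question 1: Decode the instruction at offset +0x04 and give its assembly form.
lsli r2, #7545887

@+04  little-endian(1f 24 73 8d) = 0x8d73241f
  opcode bits[31:26]=0x23: lsli/RI
  rd@[25:23]=0x2 ⇒ r2
  imm@[22:0]=0x73241f ⇒ #7545887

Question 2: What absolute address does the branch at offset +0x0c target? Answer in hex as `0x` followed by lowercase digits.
+0x0c: f0 ff ff 3b ⇒ word 0x3bfffff0 (little)
  top 6b → 0xe → bl [J]
  imm@[25:0]=0x3fffff0 (s26→-16) ⇒ #-16
  target = base 0xacb4 + off 0x0c + 4 + imm -16 = 0xacb4

0xacb4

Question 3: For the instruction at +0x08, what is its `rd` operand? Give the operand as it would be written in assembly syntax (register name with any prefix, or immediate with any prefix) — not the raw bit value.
r3

[08] b7 f3 8d a9 → 0xa98df3b7
  opcode bits[31:26]=0x2a: addi/RI
  rd@[25:23]=0x3 ⇒ r3
  imm@[22:0]=0xdf3b7 ⇒ #914359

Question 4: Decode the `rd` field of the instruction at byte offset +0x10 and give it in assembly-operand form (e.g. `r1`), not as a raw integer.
+0x10: 00 00 30 b5 ⇒ word 0xb5300000 (little)
  opcode bits[31:26]=0x2d: or/RR
  [25:23] rd=2 = r2
  [22:20] rs=3 = r3

r2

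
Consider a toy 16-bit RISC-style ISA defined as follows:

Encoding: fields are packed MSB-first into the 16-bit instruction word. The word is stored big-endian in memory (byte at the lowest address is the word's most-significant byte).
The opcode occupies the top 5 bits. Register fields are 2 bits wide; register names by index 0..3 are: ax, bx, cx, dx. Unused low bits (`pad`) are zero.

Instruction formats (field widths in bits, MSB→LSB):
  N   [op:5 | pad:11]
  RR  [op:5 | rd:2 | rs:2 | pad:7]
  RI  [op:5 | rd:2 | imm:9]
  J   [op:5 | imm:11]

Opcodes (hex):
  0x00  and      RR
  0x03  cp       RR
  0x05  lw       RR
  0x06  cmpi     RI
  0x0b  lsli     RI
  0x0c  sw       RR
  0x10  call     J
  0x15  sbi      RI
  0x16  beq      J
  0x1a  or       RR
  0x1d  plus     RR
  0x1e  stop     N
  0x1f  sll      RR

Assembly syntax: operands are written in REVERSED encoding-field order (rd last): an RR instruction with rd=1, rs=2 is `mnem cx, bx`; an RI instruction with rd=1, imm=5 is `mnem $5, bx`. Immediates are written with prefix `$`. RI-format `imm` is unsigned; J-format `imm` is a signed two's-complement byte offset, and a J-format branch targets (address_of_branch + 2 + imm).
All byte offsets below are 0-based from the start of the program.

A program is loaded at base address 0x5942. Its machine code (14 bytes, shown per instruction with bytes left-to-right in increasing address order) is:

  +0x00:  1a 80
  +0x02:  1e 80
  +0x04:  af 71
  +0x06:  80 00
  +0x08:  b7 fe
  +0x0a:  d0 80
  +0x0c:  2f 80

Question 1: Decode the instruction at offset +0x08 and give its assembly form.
beq $-2

+0x08: b7 fe ⇒ word 0xb7fe (big)
  op=0xb7fe>>11=0x16 ⇒ beq (J)
  imm: (w>>0)&0x7ff=0x7fe (s11→-2) → $-2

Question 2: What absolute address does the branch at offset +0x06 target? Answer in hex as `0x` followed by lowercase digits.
0x594a

[06] 80 00 → 0x8000
  opcode bits[15:11]=0x10: call/J
  imm@[10:0]=0x0 ⇒ $0
  target = base 0x5942 + off 0x06 + 2 + imm 0 = 0x594a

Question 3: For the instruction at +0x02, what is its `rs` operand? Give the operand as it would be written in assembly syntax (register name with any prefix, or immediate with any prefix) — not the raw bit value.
+0x02: 1e 80 ⇒ word 0x1e80 (big)
  op=0x1e80>>11=0x3 ⇒ cp (RR)
  [10:9] rd=3 = dx
  [8:7] rs=1 = bx

bx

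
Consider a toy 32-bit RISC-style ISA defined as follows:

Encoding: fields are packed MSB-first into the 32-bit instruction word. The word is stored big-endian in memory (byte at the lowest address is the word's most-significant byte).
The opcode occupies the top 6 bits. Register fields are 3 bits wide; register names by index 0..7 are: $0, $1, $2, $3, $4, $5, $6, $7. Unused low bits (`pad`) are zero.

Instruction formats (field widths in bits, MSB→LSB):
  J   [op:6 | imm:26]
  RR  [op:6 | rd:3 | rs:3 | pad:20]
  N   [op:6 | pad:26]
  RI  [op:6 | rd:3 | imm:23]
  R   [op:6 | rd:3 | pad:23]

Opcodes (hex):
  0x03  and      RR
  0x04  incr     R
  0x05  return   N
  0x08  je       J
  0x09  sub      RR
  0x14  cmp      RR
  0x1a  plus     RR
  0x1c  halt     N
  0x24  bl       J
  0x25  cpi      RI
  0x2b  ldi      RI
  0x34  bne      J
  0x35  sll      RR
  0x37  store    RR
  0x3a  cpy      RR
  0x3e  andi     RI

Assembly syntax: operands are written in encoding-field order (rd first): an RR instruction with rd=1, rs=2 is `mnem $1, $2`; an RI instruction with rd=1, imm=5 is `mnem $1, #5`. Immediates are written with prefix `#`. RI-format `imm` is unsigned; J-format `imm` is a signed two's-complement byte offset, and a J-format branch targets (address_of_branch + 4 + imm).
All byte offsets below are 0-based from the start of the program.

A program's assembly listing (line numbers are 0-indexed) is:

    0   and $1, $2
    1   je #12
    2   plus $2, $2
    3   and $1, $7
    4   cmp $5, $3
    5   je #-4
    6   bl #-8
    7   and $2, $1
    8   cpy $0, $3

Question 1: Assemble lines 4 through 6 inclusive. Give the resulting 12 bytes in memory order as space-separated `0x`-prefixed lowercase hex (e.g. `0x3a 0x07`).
L4: cmp op=0x14:6|rd=5:3|rs=3:3|pad=0:20 ⇒ 0x52b00000 ⇒ big 52 b0 00 00
L5: je op=0x8:6|imm=-4:26 ⇒ 0x23fffffc ⇒ big 23 ff ff fc
L6: bl op=0x24:6|imm=-8:26 ⇒ 0x93fffff8 ⇒ big 93 ff ff f8

0x52 0xb0 0x00 0x00 0x23 0xff 0xff 0xfc 0x93 0xff 0xff 0xf8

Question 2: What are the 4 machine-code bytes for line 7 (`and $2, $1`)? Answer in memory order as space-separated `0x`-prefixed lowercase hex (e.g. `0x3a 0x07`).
line 7 (and): pack op=0x3:6|rd=2:3|rs=1:3|pad=0:20 = 0x0d100000; big→ 0d 10 00 00

0x0d 0x10 0x00 0x00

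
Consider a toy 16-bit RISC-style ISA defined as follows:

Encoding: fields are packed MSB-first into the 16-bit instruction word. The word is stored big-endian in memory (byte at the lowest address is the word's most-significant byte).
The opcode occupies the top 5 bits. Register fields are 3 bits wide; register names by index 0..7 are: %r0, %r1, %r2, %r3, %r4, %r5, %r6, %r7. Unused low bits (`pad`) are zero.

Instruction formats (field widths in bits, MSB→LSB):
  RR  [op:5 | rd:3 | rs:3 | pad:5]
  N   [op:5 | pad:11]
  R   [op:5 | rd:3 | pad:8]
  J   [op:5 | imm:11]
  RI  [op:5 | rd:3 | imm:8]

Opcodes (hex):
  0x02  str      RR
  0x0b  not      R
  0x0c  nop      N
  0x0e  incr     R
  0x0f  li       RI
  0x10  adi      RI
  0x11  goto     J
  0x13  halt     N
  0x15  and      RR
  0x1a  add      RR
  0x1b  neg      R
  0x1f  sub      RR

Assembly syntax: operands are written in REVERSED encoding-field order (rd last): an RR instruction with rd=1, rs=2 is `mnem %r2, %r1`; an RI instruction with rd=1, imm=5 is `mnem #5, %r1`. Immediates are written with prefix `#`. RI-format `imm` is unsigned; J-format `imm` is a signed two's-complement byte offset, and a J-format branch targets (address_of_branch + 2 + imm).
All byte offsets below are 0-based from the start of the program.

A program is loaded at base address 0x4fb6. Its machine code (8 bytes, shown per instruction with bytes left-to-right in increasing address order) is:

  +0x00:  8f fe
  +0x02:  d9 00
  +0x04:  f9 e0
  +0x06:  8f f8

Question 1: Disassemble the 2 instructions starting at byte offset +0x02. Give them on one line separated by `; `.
+0x02: d9 00 ⇒ word 0xd900 (big)
  opcode bits[15:11]=0x1b: neg/R
  rd@[10:8]=0x1 ⇒ %r1
+0x04: f9 e0 ⇒ word 0xf9e0 (big)
  opcode bits[15:11]=0x1f: sub/RR
  rd@[10:8]=0x1 ⇒ %r1
  rs@[7:5]=0x7 ⇒ %r7

neg %r1; sub %r7, %r1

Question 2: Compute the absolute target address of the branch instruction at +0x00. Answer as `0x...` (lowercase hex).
off 0x00: read 8f fe as big → 0x8ffe
  top 5b → 0x11 → goto [J]
  imm: (w>>0)&0x7ff=0x7fe (s11→-2) → #-2
  target = base 0x4fb6 + off 0x00 + 2 + imm -2 = 0x4fb6

0x4fb6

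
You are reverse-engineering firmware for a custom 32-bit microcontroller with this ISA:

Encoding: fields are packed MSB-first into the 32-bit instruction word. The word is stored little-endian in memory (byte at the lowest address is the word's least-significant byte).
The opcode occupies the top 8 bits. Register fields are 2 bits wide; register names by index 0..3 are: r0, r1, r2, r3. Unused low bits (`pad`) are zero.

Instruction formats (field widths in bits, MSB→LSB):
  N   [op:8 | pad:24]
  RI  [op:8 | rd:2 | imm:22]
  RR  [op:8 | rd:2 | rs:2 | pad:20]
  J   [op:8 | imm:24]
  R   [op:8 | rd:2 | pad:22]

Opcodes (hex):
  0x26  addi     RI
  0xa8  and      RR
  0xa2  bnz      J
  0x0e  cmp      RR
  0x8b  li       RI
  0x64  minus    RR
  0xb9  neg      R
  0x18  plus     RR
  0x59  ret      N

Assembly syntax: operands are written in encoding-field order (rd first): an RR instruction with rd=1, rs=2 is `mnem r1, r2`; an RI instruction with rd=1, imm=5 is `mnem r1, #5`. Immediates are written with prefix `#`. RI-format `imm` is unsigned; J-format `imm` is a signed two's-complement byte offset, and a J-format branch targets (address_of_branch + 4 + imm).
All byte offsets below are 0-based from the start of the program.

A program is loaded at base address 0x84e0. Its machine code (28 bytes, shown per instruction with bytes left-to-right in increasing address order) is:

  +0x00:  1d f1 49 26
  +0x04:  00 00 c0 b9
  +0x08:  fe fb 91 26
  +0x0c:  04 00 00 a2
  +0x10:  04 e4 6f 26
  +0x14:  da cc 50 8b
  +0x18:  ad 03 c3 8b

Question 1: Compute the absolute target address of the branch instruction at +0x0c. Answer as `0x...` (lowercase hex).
0x84f4

@+0c  little-endian(04 00 00 a2) = 0xa2000004
  op=0xa2000004>>24=0xa2 ⇒ bnz (J)
  [23:0] imm=4 = #4
  target = base 0x84e0 + off 0x0c + 4 + imm 4 = 0x84f4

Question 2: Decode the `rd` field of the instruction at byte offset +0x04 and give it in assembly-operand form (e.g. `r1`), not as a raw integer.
r3

+0x04: 00 00 c0 b9 ⇒ word 0xb9c00000 (little)
  top 8b → 0xb9 → neg [R]
  rd@[23:22]=0x3 ⇒ r3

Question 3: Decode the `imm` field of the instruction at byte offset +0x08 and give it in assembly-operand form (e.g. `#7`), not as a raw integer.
#1178622

+0x08: fe fb 91 26 ⇒ word 0x2691fbfe (little)
  op=0x2691fbfe>>24=0x26 ⇒ addi (RI)
  rd: (w>>22)&0x3=0x2 → r2
  imm: (w>>0)&0x3fffff=0x11fbfe → #1178622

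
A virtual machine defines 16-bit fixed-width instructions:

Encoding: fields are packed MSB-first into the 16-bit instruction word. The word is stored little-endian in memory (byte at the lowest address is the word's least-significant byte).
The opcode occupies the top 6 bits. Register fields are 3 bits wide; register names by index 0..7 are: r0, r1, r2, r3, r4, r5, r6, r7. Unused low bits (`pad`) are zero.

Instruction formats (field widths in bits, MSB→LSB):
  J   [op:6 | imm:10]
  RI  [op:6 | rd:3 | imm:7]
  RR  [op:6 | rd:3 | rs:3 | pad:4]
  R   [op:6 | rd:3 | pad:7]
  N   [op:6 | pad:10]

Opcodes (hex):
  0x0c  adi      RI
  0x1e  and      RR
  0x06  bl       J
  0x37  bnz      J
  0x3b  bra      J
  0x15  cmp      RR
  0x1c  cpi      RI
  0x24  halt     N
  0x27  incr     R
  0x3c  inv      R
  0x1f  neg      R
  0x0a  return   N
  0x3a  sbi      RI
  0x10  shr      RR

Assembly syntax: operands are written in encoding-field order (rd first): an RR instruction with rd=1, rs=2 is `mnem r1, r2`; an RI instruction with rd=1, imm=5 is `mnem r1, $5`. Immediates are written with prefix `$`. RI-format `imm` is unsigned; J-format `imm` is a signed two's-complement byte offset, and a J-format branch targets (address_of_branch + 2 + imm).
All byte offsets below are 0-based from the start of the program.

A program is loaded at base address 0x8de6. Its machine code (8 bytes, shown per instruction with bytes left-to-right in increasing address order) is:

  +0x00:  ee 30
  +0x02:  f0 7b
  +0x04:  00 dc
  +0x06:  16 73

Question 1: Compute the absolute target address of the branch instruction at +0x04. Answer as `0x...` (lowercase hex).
0x8dec

[04] 00 dc → 0xdc00
  opcode bits[15:10]=0x37: bnz/J
  [9:0] imm=0 = $0
  target = base 0x8de6 + off 0x04 + 2 + imm 0 = 0x8dec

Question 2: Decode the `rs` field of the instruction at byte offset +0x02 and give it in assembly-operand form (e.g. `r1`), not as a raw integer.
r7

[02] f0 7b → 0x7bf0
  op=0x7bf0>>10=0x1e ⇒ and (RR)
  [9:7] rd=7 = r7
  [6:4] rs=7 = r7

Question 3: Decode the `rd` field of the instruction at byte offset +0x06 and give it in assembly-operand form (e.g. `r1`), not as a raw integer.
r6

+0x06: 16 73 ⇒ word 0x7316 (little)
  opcode bits[15:10]=0x1c: cpi/RI
  rd: (w>>7)&0x7=0x6 → r6
  imm: (w>>0)&0x7f=0x16 → $22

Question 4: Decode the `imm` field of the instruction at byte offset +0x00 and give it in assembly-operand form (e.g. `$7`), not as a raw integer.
$110

+0x00: ee 30 ⇒ word 0x30ee (little)
  opcode bits[15:10]=0xc: adi/RI
  [9:7] rd=1 = r1
  [6:0] imm=110 = $110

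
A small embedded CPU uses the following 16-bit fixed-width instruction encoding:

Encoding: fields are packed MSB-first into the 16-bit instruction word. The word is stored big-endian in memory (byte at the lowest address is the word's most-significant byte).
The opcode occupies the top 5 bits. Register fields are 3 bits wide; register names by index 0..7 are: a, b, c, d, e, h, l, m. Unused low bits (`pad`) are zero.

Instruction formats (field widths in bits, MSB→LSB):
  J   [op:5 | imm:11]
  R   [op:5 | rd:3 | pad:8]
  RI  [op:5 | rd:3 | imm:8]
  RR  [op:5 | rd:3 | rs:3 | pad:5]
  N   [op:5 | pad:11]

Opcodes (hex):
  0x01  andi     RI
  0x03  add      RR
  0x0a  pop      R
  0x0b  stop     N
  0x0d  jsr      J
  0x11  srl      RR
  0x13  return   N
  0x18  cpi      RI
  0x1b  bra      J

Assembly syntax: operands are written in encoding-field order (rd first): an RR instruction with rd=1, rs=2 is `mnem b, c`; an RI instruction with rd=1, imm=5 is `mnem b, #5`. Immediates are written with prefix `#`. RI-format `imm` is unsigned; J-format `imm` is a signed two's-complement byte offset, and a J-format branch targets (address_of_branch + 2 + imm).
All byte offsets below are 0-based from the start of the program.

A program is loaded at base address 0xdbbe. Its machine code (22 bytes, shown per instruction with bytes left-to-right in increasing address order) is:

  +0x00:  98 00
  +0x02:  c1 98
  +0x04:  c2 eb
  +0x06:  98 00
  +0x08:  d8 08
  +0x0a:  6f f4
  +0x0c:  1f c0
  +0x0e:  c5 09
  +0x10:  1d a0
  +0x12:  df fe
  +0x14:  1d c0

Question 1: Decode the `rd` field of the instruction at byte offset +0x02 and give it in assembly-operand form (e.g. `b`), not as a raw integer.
+0x02: c1 98 ⇒ word 0xc198 (big)
  opcode bits[15:11]=0x18: cpi/RI
  rd@[10:8]=0x1 ⇒ b
  imm@[7:0]=0x98 ⇒ #152

b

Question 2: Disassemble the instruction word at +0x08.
bra #8

off 0x08: read d8 08 as big → 0xd808
  top 5b → 0x1b → bra [J]
  imm@[10:0]=0x8 ⇒ #8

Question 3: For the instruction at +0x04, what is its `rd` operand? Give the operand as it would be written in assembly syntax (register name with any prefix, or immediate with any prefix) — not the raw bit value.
c

off 0x04: read c2 eb as big → 0xc2eb
  op=0xc2eb>>11=0x18 ⇒ cpi (RI)
  rd@[10:8]=0x2 ⇒ c
  imm@[7:0]=0xeb ⇒ #235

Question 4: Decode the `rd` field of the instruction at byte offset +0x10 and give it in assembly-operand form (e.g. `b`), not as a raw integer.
h

[10] 1d a0 → 0x1da0
  opcode bits[15:11]=0x3: add/RR
  rd@[10:8]=0x5 ⇒ h
  rs@[7:5]=0x5 ⇒ h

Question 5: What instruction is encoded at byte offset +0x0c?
add m, l

@+0c  big-endian(1f c0) = 0x1fc0
  opcode bits[15:11]=0x3: add/RR
  [10:8] rd=7 = m
  [7:5] rs=6 = l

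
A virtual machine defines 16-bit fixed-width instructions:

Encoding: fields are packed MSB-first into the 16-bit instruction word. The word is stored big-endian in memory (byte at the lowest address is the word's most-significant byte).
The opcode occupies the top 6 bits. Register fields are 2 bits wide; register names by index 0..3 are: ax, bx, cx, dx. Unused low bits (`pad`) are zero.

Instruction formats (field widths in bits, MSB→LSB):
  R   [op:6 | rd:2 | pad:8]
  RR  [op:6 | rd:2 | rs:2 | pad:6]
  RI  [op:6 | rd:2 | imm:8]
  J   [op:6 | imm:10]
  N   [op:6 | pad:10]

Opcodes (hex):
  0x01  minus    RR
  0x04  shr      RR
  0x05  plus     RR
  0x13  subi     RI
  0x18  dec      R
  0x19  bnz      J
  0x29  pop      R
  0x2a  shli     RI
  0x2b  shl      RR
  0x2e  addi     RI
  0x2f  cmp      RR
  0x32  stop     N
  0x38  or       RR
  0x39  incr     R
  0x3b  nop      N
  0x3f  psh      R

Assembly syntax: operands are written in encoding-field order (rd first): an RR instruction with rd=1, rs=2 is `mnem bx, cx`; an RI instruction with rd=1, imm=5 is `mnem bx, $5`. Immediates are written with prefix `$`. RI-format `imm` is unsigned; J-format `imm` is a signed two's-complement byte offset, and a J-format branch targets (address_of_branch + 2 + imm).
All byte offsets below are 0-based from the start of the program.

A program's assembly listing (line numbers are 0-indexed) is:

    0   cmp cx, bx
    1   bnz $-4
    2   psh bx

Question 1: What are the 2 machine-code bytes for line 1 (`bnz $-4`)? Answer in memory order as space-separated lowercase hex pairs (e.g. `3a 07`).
67 fc

line 1 (bnz): pack op=0x19:6|imm=-4:10 = 0x67fc; big→ 67 fc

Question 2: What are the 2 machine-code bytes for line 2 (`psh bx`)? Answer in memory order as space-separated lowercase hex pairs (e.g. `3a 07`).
line 2 (psh): pack op=0x3f:6|rd=1:2|pad=0:8 = 0xfd00; big→ fd 00

fd 00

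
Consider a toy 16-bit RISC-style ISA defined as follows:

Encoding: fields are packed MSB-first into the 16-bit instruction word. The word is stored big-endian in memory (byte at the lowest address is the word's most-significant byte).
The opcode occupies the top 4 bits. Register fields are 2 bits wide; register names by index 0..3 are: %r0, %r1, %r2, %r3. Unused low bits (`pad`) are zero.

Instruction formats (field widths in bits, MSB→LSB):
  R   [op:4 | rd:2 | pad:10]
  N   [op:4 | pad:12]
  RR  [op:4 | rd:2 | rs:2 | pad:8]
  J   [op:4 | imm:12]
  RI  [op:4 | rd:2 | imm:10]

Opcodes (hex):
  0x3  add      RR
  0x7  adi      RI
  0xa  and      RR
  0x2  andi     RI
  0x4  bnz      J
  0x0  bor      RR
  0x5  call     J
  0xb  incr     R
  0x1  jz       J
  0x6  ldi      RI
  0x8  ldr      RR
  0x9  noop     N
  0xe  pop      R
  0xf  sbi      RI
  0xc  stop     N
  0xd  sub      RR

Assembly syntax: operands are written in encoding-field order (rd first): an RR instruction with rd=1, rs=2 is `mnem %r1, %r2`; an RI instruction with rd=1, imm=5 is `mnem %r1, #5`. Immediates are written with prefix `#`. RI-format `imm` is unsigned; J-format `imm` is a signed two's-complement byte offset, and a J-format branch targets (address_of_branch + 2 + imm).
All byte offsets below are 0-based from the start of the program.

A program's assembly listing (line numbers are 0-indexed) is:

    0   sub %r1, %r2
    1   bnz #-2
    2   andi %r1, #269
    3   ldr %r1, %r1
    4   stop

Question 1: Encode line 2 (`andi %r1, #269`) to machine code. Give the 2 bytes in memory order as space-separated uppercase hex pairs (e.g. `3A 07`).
line 2 (andi): pack op=0x2:4|rd=1:2|imm=269:10 = 0x250d; big→ 25 0d

25 0D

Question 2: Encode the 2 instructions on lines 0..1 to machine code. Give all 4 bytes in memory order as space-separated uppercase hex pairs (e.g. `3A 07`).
D6 00 4F FE

L0: sub op=0xd:4|rd=1:2|rs=2:2|pad=0:8 ⇒ 0xd600 ⇒ big d6 00
L1: bnz op=0x4:4|imm=-2:12 ⇒ 0x4ffe ⇒ big 4f fe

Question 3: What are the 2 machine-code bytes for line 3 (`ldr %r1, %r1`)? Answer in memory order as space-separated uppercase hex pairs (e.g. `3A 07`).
85 00

line 3 (ldr): pack op=0x8:4|rd=1:2|rs=1:2|pad=0:8 = 0x8500; big→ 85 00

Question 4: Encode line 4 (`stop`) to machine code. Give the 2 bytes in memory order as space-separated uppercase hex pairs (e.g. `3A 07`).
C0 00

line 4 (stop): pack op=0xc:4|pad=0:12 = 0xc000; big→ c0 00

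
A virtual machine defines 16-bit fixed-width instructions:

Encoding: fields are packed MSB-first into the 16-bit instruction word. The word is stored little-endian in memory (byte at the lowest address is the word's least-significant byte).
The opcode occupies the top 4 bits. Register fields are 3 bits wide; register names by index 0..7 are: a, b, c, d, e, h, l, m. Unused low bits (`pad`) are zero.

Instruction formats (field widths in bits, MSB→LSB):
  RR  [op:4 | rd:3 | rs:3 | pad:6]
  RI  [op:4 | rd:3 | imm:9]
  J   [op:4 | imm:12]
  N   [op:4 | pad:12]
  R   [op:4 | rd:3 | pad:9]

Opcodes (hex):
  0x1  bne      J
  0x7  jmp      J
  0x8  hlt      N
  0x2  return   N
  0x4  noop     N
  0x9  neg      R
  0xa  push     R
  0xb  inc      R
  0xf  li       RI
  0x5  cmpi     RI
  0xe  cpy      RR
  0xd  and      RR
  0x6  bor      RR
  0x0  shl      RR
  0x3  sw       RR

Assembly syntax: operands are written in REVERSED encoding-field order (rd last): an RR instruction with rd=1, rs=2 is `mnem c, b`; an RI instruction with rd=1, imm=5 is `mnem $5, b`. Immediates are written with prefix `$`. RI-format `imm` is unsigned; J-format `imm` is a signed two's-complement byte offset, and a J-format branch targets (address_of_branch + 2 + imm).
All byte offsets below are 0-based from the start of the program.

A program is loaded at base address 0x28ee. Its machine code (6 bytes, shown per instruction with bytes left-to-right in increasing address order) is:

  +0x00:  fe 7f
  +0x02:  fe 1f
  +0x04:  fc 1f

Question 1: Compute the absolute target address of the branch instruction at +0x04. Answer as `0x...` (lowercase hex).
0x28f0

[04] fc 1f → 0x1ffc
  top 4b → 0x1 → bne [J]
  [11:0] imm=4092 (s12→-4) = $-4
  target = base 0x28ee + off 0x04 + 2 + imm -4 = 0x28f0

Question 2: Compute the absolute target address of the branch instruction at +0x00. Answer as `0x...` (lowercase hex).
0x28ee

@+00  little-endian(fe 7f) = 0x7ffe
  op=0x7ffe>>12=0x7 ⇒ jmp (J)
  [11:0] imm=4094 (s12→-2) = $-2
  target = base 0x28ee + off 0x00 + 2 + imm -2 = 0x28ee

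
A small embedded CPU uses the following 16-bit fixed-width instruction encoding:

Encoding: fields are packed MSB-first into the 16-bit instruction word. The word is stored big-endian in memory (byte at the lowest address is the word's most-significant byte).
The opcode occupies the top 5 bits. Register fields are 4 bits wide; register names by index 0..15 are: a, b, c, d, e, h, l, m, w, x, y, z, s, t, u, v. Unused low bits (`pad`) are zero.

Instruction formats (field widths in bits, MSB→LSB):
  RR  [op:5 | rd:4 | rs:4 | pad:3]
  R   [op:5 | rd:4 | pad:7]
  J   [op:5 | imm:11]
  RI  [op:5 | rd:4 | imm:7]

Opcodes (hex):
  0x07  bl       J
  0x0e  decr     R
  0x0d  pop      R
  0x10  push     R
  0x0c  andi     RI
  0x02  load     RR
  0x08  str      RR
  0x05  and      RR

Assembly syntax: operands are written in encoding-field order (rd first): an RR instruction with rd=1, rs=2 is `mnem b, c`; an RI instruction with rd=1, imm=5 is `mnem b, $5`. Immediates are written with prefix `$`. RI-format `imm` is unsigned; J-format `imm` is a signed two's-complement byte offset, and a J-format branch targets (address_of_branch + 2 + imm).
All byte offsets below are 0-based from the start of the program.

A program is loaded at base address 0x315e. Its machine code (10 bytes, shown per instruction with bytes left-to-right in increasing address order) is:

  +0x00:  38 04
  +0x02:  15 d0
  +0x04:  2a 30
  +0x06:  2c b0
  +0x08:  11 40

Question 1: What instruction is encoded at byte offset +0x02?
load z, y

off 0x02: read 15 d0 as big → 0x15d0
  top 5b → 0x2 → load [RR]
  [10:7] rd=11 = z
  [6:3] rs=10 = y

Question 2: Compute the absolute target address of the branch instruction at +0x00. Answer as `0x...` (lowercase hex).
0x3164

[00] 38 04 → 0x3804
  op=0x3804>>11=0x7 ⇒ bl (J)
  imm: (w>>0)&0x7ff=0x4 → $4
  target = base 0x315e + off 0x00 + 2 + imm 4 = 0x3164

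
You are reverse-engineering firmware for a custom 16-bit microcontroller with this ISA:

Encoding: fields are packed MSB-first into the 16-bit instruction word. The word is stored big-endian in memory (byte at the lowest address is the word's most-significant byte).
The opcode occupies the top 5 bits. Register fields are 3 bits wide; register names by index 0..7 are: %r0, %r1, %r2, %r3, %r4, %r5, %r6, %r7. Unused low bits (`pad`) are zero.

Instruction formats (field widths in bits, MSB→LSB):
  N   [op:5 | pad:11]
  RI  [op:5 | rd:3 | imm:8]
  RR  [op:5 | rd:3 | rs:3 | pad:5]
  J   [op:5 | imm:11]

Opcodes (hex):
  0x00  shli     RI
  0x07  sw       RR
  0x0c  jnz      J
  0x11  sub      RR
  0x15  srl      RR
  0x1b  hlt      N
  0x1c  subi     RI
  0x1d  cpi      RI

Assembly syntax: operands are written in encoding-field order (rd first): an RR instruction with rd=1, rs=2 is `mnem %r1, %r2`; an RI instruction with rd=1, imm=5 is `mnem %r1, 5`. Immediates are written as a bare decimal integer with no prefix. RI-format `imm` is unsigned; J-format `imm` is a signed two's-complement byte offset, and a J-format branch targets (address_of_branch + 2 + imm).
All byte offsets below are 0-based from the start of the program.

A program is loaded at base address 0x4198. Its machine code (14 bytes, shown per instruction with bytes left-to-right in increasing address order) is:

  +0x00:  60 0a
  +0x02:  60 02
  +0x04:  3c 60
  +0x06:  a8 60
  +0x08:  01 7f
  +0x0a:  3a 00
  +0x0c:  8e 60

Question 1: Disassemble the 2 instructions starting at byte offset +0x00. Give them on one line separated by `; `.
jnz 10; jnz 2

+0x00: 60 0a ⇒ word 0x600a (big)
  opcode bits[15:11]=0xc: jnz/J
  [10:0] imm=10 = 10
+0x02: 60 02 ⇒ word 0x6002 (big)
  opcode bits[15:11]=0xc: jnz/J
  [10:0] imm=2 = 2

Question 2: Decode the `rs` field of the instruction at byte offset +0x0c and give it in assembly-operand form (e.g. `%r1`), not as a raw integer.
%r3

off 0x0c: read 8e 60 as big → 0x8e60
  opcode bits[15:11]=0x11: sub/RR
  [10:8] rd=6 = %r6
  [7:5] rs=3 = %r3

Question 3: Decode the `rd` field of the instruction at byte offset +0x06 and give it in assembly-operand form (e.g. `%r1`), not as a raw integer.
%r0

+0x06: a8 60 ⇒ word 0xa860 (big)
  top 5b → 0x15 → srl [RR]
  rd: (w>>8)&0x7=0x0 → %r0
  rs: (w>>5)&0x7=0x3 → %r3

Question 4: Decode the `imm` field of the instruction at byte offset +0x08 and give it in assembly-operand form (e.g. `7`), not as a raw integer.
127

off 0x08: read 01 7f as big → 0x017f
  op=0x017f>>11=0x0 ⇒ shli (RI)
  [10:8] rd=1 = %r1
  [7:0] imm=127 = 127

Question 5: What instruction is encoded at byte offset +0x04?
sw %r4, %r3

off 0x04: read 3c 60 as big → 0x3c60
  top 5b → 0x7 → sw [RR]
  rd@[10:8]=0x4 ⇒ %r4
  rs@[7:5]=0x3 ⇒ %r3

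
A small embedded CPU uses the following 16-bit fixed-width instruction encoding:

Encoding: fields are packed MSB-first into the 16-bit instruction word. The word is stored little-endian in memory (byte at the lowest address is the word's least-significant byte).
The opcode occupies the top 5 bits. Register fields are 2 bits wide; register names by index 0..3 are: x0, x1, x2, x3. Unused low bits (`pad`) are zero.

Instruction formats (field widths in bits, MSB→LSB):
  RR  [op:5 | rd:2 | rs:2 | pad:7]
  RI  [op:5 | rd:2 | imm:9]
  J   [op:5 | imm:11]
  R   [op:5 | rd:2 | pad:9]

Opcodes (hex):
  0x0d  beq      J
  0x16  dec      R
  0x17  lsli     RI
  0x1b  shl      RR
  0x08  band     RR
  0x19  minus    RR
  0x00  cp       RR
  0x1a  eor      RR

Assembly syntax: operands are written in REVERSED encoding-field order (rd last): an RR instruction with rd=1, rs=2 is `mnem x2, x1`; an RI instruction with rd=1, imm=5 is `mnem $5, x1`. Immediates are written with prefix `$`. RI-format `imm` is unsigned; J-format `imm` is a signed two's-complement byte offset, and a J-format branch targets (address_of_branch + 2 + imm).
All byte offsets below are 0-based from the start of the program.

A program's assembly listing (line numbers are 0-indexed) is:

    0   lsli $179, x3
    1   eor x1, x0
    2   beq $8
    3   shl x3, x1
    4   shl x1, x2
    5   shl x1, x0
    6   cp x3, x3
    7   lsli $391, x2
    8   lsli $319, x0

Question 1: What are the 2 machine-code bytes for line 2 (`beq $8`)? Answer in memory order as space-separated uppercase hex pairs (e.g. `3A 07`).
2. beq fields op=0xd:5|imm=8:11 → word 6808h → 08 68

08 68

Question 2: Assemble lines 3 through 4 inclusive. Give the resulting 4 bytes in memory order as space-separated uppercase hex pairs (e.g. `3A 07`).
3. shl fields op=0x1b:5|rd=1:2|rs=3:2|pad=0:7 → word db80h → 80 db
4. shl fields op=0x1b:5|rd=2:2|rs=1:2|pad=0:7 → word dc80h → 80 dc

80 DB 80 DC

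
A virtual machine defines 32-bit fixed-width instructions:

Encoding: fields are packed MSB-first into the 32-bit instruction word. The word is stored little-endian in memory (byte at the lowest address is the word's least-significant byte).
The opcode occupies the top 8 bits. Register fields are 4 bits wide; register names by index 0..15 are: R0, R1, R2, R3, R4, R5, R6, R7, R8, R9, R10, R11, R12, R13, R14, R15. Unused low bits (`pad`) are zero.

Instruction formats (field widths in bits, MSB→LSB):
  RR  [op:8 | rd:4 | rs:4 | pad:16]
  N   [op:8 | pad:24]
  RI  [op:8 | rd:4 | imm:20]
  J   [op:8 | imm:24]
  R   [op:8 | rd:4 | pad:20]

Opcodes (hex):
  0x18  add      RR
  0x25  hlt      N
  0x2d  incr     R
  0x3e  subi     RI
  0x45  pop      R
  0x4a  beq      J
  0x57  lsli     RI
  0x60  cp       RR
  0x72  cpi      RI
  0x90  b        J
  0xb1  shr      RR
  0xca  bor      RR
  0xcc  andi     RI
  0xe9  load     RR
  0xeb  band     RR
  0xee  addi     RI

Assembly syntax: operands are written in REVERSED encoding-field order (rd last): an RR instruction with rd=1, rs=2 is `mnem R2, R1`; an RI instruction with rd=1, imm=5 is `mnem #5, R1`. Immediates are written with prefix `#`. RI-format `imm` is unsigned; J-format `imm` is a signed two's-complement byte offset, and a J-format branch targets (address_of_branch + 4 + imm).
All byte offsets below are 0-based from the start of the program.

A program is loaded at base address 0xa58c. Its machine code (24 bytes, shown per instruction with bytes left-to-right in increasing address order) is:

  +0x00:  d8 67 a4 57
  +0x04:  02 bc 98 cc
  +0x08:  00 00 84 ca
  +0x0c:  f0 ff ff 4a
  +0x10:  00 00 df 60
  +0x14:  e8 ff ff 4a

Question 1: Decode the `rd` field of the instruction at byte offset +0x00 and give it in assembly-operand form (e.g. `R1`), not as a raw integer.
R10

off 0x00: read d8 67 a4 57 as little → 0x57a467d8
  op=0x57a467d8>>24=0x57 ⇒ lsli (RI)
  [23:20] rd=10 = R10
  [19:0] imm=288728 = #288728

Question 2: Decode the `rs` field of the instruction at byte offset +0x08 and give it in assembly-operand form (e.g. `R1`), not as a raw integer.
+0x08: 00 00 84 ca ⇒ word 0xca840000 (little)
  op=0xca840000>>24=0xca ⇒ bor (RR)
  rd@[23:20]=0x8 ⇒ R8
  rs@[19:16]=0x4 ⇒ R4

R4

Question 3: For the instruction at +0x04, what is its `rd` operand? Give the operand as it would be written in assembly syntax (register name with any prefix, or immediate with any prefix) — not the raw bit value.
R9

[04] 02 bc 98 cc → 0xcc98bc02
  opcode bits[31:24]=0xcc: andi/RI
  rd: (w>>20)&0xf=0x9 → R9
  imm: (w>>0)&0xfffff=0x8bc02 → #572418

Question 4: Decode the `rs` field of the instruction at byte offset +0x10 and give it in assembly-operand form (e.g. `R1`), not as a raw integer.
[10] 00 00 df 60 → 0x60df0000
  top 8b → 0x60 → cp [RR]
  [23:20] rd=13 = R13
  [19:16] rs=15 = R15

R15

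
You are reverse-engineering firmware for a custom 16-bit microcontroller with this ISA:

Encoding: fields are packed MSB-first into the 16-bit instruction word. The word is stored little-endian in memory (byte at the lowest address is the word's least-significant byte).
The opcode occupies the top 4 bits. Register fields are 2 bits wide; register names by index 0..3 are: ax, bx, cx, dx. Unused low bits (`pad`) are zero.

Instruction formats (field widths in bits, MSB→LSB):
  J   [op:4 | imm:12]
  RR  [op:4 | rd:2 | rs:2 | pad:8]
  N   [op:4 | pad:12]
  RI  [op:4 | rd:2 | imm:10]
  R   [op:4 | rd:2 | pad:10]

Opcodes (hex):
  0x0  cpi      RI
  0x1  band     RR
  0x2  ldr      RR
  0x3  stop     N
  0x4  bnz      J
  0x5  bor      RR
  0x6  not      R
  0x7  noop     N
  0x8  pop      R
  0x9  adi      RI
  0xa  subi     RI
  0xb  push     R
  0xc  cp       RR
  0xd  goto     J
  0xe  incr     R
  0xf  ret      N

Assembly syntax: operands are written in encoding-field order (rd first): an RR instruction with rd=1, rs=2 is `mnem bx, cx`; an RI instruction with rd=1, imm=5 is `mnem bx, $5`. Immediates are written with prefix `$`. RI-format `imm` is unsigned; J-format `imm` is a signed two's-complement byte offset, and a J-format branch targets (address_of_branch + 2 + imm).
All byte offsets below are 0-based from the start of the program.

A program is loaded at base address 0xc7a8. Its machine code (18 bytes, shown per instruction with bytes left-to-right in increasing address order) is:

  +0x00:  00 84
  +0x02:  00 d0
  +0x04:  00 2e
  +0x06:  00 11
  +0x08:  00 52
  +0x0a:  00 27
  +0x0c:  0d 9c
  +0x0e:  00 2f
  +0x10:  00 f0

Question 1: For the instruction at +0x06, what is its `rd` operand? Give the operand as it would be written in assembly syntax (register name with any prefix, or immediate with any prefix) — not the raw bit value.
+0x06: 00 11 ⇒ word 0x1100 (little)
  opcode bits[15:12]=0x1: band/RR
  [11:10] rd=0 = ax
  [9:8] rs=1 = bx

ax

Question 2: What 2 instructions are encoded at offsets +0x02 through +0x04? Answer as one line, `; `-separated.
goto $0; ldr dx, cx

[02] 00 d0 → 0xd000
  top 4b → 0xd → goto [J]
  [11:0] imm=0 = $0
[04] 00 2e → 0x2e00
  top 4b → 0x2 → ldr [RR]
  [11:10] rd=3 = dx
  [9:8] rs=2 = cx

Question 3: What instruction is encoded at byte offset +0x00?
pop bx

+0x00: 00 84 ⇒ word 0x8400 (little)
  op=0x8400>>12=0x8 ⇒ pop (R)
  rd: (w>>10)&0x3=0x1 → bx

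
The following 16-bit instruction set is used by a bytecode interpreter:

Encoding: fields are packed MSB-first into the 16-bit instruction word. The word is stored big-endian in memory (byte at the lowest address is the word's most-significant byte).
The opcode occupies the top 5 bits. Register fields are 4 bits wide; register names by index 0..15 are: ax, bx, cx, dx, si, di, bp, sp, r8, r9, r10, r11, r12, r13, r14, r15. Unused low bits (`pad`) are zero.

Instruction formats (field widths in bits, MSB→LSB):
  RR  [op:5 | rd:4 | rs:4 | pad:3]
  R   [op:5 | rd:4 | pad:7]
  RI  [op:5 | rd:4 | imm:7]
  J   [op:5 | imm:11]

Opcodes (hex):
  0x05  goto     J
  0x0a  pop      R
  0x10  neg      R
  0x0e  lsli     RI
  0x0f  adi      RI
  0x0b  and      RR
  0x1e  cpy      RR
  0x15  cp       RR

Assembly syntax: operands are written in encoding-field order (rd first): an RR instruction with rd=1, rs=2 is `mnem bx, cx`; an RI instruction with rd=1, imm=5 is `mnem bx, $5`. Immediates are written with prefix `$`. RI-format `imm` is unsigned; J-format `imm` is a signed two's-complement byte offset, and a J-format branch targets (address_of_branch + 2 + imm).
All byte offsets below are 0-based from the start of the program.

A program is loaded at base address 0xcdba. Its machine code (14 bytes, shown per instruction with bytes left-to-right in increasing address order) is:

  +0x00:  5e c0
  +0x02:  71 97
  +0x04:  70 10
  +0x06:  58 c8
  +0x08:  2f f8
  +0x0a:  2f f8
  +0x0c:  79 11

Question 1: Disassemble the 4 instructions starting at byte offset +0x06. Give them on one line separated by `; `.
and bx, r9; goto $-8; goto $-8; adi cx, $17

[06] 58 c8 → 0x58c8
  opcode bits[15:11]=0xb: and/RR
  rd@[10:7]=0x1 ⇒ bx
  rs@[6:3]=0x9 ⇒ r9
[08] 2f f8 → 0x2ff8
  opcode bits[15:11]=0x5: goto/J
  imm@[10:0]=0x7f8 (s11→-8) ⇒ $-8
[0a] 2f f8 → 0x2ff8
  opcode bits[15:11]=0x5: goto/J
  imm@[10:0]=0x7f8 (s11→-8) ⇒ $-8
[0c] 79 11 → 0x7911
  opcode bits[15:11]=0xf: adi/RI
  rd@[10:7]=0x2 ⇒ cx
  imm@[6:0]=0x11 ⇒ $17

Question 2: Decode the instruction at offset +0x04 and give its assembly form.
@+04  big-endian(70 10) = 0x7010
  op=0x7010>>11=0xe ⇒ lsli (RI)
  rd: (w>>7)&0xf=0x0 → ax
  imm: (w>>0)&0x7f=0x10 → $16

lsli ax, $16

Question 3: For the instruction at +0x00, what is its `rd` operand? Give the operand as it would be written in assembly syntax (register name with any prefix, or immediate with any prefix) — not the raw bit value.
r13

+0x00: 5e c0 ⇒ word 0x5ec0 (big)
  top 5b → 0xb → and [RR]
  [10:7] rd=13 = r13
  [6:3] rs=8 = r8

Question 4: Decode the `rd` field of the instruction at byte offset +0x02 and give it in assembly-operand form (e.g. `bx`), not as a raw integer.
dx

[02] 71 97 → 0x7197
  top 5b → 0xe → lsli [RI]
  rd@[10:7]=0x3 ⇒ dx
  imm@[6:0]=0x17 ⇒ $23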